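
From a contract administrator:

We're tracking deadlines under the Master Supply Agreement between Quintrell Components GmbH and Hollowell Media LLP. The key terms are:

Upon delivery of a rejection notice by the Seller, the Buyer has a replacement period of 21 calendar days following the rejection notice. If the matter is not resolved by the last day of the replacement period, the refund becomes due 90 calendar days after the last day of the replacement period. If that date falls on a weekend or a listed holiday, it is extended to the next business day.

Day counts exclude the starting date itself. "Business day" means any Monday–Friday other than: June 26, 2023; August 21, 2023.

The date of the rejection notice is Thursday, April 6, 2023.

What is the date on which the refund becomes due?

July 26, 2023

The last day of the replacement period: April 6, 2023 + 21 days = April 27, 2023.
The date on which the refund becomes due: 90 calendar days after April 27, 2023 is July 26, 2023. July 26, 2023 is a Wednesday and is not a listed holiday, so no roll-forward applies.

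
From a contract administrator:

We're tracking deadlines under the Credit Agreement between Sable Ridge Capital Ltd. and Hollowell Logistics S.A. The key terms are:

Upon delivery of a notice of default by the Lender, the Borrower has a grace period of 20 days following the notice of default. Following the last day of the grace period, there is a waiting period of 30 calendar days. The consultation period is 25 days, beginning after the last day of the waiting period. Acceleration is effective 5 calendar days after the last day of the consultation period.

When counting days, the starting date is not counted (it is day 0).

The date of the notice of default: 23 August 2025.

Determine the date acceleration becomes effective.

The last day of the grace period: 20 calendar days after 23 August 2025 is 12 September 2025.
The last day of the waiting period: 30 calendar days after 12 September 2025 is 12 October 2025.
The last day of the consultation period: 25 calendar days after 12 October 2025 is 6 November 2025.
Adding 5 calendar days to 6 November 2025 gives 11 November 2025, which is the date acceleration becomes effective.

11 November 2025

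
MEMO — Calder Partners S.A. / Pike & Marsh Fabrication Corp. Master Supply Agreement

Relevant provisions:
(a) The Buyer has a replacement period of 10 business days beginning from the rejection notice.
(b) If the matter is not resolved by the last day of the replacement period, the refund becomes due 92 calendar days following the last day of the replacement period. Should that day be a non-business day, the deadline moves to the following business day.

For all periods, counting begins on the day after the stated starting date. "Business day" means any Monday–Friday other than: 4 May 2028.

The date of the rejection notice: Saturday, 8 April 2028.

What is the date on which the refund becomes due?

24 July 2028

The last day of the replacement period: 10 business days after Saturday, 8 April 2028, skipping weekends — Apr 10, Apr 11, Apr 12, Apr 13, Apr 14, Apr 17, Apr 18, Apr 19, Apr 20, Apr 21 — lands on Friday, 21 April 2028.
Adding 92 calendar days to 21 April 2028 gives 22 July 2028, which is the date on which the refund becomes due. That falls on a Saturday, so it rolls to the next business day, Monday, 24 July 2028.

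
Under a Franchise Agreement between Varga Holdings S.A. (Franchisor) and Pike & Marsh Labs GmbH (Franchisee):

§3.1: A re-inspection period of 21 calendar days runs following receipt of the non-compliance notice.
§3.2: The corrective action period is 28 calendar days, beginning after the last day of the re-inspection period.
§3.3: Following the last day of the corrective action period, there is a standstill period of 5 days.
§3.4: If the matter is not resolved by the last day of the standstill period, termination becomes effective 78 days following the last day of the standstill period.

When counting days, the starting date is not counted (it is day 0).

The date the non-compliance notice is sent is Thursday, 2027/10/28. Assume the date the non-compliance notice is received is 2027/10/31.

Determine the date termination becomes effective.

Adding 21 calendar days to 2027/10/31 gives 2027/11/21, which is the last day of the re-inspection period.
The last day of the corrective action period: 2027/11/21 + 28 days = 2027/12/19.
The last day of the standstill period: 2027/12/19 + 5 days = 2027/12/24.
Adding 78 calendar days to 2027/12/24 gives 2028/03/11, which is the date termination becomes effective.

2028/03/11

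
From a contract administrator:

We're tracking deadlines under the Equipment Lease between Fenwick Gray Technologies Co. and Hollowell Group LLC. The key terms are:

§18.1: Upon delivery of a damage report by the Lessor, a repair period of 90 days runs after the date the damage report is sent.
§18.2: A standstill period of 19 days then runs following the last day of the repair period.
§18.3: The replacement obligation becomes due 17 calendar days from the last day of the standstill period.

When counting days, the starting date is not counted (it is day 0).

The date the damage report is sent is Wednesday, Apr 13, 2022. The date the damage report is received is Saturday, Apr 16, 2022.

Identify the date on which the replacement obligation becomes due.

Aug 17, 2022

Adding 90 calendar days to Apr 13, 2022 gives Jul 12, 2022, which is the last day of the repair period.
The last day of the standstill period: Jul 12, 2022 + 19 days = Jul 31, 2022.
Adding 17 calendar days to Jul 31, 2022 gives Aug 17, 2022, which is the date on which the replacement obligation becomes due.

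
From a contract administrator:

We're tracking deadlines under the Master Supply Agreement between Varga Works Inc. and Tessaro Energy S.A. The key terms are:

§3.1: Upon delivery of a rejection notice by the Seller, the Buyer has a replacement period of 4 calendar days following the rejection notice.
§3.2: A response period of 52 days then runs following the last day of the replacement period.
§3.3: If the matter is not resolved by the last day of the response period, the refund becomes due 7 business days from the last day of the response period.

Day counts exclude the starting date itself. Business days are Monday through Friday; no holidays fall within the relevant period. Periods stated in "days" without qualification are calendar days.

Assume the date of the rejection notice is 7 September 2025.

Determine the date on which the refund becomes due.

The last day of the replacement period: 7 September 2025 + 4 days = 11 September 2025.
The last day of the response period: 52 calendar days after 11 September 2025 is 2 November 2025.
From Sunday, 2 November 2025, 7 business days (Nov 3, Nov 4, Nov 5, Nov 6, Nov 7, Nov 10, Nov 11, skipping weekends) brings us to Tuesday, 11 November 2025, which is the date on which the refund becomes due.

11 November 2025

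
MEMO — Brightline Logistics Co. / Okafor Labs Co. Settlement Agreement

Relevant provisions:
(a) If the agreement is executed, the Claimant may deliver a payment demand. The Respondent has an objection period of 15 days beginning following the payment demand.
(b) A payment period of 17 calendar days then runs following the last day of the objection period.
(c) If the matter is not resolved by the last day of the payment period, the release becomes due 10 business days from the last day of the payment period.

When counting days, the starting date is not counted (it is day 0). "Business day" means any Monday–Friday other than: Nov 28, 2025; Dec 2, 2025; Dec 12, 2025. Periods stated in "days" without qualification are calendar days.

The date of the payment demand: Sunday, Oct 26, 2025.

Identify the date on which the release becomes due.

Dec 16, 2025

The last day of the objection period: 15 calendar days after Oct 26, 2025 is Nov 10, 2025.
Adding 17 calendar days to Nov 10, 2025 gives Nov 27, 2025, which is the last day of the payment period.
The date on which the release becomes due: counting 10 business days from Thursday, Nov 27, 2025 (Dec 1, Dec 3, Dec 4, Dec 5, Dec 8, Dec 9, Dec 10, Dec 11, Dec 15, Dec 16, skipping weekends and the listed holidays on Nov 28, Dec 2, Dec 12) reaches Tuesday, Dec 16, 2025.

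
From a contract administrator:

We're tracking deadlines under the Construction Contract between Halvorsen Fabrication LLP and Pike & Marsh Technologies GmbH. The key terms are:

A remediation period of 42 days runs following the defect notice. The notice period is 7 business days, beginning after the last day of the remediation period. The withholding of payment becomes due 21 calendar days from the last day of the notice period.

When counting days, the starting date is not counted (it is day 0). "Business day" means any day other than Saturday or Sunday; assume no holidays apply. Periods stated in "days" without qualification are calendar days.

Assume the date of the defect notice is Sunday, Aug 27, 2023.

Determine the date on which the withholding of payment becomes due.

Adding 42 calendar days to Aug 27, 2023 gives Oct 8, 2023, which is the last day of the remediation period.
From Sunday, Oct 8, 2023, 7 business days (Oct 9, Oct 10, Oct 11, Oct 12, Oct 13, Oct 16, Oct 17, skipping weekends) brings us to Tuesday, Oct 17, 2023, which is the last day of the notice period.
The date on which the withholding of payment becomes due: 21 calendar days after Oct 17, 2023 is Nov 7, 2023.

Nov 7, 2023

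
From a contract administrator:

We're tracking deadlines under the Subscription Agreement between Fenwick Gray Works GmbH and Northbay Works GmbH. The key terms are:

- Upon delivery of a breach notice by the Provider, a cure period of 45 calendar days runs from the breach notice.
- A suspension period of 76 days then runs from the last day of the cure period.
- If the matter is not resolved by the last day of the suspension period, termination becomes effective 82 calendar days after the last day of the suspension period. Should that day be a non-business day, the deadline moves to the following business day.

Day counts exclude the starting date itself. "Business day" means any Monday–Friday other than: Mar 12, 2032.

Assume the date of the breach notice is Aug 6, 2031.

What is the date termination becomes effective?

Feb 25, 2032

Adding 45 calendar days to Aug 6, 2031 gives Sep 20, 2031, which is the last day of the cure period.
Adding 76 calendar days to Sep 20, 2031 gives Dec 5, 2031, which is the last day of the suspension period.
The date termination becomes effective: Dec 5, 2031 + 82 days = Feb 25, 2032. Feb 25, 2032 is a Wednesday and is not a listed holiday, so no roll-forward applies.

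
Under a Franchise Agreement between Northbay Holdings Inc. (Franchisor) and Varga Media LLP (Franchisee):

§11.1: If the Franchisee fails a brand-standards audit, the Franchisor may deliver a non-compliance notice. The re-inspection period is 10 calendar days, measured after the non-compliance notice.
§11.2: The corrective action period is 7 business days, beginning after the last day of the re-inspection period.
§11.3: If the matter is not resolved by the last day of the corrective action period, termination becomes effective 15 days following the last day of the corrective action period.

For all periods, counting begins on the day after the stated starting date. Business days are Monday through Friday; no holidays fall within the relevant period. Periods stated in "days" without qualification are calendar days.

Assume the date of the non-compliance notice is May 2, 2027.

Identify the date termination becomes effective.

Jun 5, 2027

Adding 10 calendar days to May 2, 2027 gives May 12, 2027, which is the last day of the re-inspection period.
The last day of the corrective action period: counting 7 business days from Wednesday, May 12, 2027 (May 13, May 14, May 17, May 18, May 19, May 20, May 21, skipping weekends) reaches Friday, May 21, 2027.
Adding 15 calendar days to May 21, 2027 gives Jun 5, 2027, which is the date termination becomes effective.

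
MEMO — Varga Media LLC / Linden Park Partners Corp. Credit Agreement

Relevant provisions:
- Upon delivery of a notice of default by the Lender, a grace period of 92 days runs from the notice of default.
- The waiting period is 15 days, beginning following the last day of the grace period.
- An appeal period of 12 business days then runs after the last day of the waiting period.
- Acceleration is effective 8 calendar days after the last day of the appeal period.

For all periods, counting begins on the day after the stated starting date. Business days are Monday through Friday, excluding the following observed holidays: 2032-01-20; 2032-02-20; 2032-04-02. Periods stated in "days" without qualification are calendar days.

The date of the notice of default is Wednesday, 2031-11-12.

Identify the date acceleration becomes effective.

The last day of the grace period: 92 calendar days after 2031-11-12 is 2032-02-12.
Adding 15 calendar days to 2032-02-12 gives 2032-02-27, which is the last day of the waiting period.
From Friday, 2032-02-27, 12 business days (Mar 1, Mar 2, Mar 3, Mar 4, …, Mar 12, Mar 15, Mar 16, skipping weekends) brings us to Tuesday, 2032-03-16, which is the last day of the appeal period.
The date acceleration becomes effective: 2032-03-16 + 8 days = 2032-03-24.

2032-03-24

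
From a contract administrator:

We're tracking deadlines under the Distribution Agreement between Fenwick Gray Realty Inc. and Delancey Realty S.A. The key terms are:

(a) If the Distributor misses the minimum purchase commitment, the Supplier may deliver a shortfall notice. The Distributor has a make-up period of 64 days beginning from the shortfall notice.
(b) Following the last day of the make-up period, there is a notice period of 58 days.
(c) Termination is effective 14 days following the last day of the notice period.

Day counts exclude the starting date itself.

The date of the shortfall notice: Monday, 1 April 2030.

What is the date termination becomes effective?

15 August 2030

The last day of the make-up period: 1 April 2030 + 64 days = 4 June 2030.
Adding 58 calendar days to 4 June 2030 gives 1 August 2030, which is the last day of the notice period.
The date termination becomes effective: 1 August 2030 + 14 days = 15 August 2030.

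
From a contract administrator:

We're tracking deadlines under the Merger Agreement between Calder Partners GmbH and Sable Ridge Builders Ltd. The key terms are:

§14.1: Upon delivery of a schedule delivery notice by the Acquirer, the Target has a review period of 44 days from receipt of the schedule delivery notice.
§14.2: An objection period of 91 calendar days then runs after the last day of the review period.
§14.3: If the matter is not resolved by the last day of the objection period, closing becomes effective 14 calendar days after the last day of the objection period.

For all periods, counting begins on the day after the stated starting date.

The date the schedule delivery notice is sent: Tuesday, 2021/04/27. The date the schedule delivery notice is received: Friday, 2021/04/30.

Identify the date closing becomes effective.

2021/09/26

The last day of the review period: 44 calendar days after 2021/04/30 is 2021/06/13.
The last day of the objection period: 2021/06/13 + 91 days = 2021/09/12.
Adding 14 calendar days to 2021/09/12 gives 2021/09/26, which is the date closing becomes effective.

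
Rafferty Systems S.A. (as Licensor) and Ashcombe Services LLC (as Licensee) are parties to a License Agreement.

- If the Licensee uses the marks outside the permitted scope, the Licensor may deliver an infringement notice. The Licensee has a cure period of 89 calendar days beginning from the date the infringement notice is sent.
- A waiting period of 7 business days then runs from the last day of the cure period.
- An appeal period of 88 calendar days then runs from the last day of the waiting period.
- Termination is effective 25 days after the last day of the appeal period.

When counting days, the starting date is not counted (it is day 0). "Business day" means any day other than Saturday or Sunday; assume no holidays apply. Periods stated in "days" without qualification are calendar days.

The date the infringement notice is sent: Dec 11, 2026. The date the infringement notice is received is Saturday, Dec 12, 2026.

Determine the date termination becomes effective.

The last day of the cure period: 89 calendar days after Dec 11, 2026 is Mar 10, 2027.
From Wednesday, Mar 10, 2027, 7 business days (Mar 11, Mar 12, Mar 15, Mar 16, Mar 17, Mar 18, Mar 19, skipping weekends) brings us to Friday, Mar 19, 2027, which is the last day of the waiting period.
Adding 88 calendar days to Mar 19, 2027 gives Jun 15, 2027, which is the last day of the appeal period.
Adding 25 calendar days to Jun 15, 2027 gives Jul 10, 2027, which is the date termination becomes effective.

Jul 10, 2027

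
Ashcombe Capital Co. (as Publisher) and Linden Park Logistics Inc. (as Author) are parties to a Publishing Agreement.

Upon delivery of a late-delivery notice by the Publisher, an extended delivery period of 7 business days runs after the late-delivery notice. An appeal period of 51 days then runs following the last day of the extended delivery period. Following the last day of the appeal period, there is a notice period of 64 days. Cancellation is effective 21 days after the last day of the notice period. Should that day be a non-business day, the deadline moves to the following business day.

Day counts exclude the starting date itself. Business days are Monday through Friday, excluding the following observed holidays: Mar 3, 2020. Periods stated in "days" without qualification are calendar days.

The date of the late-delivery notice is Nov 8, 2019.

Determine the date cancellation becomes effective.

The last day of the extended delivery period: counting 7 business days from Friday, Nov 8, 2019 (Nov 11, Nov 12, Nov 13, Nov 14, Nov 15, Nov 18, Nov 19, skipping weekends) reaches Tuesday, Nov 19, 2019.
Adding 51 calendar days to Nov 19, 2019 gives Jan 9, 2020, which is the last day of the appeal period.
The last day of the notice period: 64 calendar days after Jan 9, 2020 is Mar 13, 2020.
The date cancellation becomes effective: 21 calendar days after Mar 13, 2020 is Apr 3, 2020. Apr 3, 2020 is a Friday and is not a listed holiday, so no roll-forward applies.

Apr 3, 2020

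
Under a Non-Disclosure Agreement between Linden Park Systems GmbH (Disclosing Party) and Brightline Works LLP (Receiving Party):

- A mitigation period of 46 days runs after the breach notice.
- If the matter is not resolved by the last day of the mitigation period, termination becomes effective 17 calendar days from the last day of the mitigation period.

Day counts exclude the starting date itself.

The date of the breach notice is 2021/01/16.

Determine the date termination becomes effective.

2021/03/20

The last day of the mitigation period: 46 calendar days after 2021/01/16 is 2021/03/03.
The date termination becomes effective: 2021/03/03 + 17 days = 2021/03/20.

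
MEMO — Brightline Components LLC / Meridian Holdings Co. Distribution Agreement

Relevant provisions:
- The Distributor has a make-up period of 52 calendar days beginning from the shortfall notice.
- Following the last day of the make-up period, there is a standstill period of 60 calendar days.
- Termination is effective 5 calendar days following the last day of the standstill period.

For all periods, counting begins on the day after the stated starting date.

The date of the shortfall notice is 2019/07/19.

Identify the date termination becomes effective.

Adding 52 calendar days to 2019/07/19 gives 2019/09/09, which is the last day of the make-up period.
The last day of the standstill period: 60 calendar days after 2019/09/09 is 2019/11/08.
The date termination becomes effective: 5 calendar days after 2019/11/08 is 2019/11/13.

2019/11/13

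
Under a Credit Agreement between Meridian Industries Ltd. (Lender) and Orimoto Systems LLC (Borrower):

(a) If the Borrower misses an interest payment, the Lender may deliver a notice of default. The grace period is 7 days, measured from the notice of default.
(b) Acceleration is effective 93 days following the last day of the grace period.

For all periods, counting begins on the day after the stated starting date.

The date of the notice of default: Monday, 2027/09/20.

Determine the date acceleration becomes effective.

2027/12/29

The last day of the grace period: 2027/09/20 + 7 days = 2027/09/27.
Adding 93 calendar days to 2027/09/27 gives 2027/12/29, which is the date acceleration becomes effective.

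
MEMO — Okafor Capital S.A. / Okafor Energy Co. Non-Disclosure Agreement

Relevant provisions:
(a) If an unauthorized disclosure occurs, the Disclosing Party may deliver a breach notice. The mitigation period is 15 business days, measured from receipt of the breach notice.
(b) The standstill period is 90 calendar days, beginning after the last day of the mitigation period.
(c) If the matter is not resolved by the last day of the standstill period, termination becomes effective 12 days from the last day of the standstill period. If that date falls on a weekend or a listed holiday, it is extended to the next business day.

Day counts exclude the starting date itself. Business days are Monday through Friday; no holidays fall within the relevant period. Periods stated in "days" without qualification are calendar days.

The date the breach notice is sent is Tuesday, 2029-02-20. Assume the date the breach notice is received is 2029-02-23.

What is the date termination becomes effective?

From Friday, 2029-02-23, 15 business days (Feb 26, Feb 27, Feb 28, Mar 1, …, Mar 14, Mar 15, Mar 16, skipping weekends) brings us to Friday, 2029-03-16, which is the last day of the mitigation period.
The last day of the standstill period: 90 calendar days after 2029-03-16 is 2029-06-14.
The date termination becomes effective: 2029-06-14 + 12 days = 2029-06-26. 2029-06-26 is a Tuesday, so no roll-forward applies.

2029-06-26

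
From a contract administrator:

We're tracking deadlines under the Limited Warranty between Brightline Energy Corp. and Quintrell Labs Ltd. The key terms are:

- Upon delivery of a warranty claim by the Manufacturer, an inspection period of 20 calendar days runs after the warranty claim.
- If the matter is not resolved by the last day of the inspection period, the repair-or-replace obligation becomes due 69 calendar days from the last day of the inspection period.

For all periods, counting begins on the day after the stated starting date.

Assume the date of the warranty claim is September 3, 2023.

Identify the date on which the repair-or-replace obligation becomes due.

December 1, 2023

Adding 20 calendar days to September 3, 2023 gives September 23, 2023, which is the last day of the inspection period.
The date on which the repair-or-replace obligation becomes due: September 23, 2023 + 69 days = December 1, 2023.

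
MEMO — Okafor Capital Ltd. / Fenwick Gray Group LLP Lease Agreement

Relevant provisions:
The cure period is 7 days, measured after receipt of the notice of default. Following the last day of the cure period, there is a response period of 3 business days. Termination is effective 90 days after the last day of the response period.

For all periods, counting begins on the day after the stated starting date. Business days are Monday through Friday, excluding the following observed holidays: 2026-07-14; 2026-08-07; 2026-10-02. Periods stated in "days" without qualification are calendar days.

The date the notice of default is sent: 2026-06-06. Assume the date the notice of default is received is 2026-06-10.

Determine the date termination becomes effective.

The last day of the cure period: 7 calendar days after 2026-06-10 is 2026-06-17.
The last day of the response period: 3 business days after Wednesday, 2026-06-17, skipping weekends — Jun 18, Jun 19, Jun 22 — lands on Monday, 2026-06-22.
The date termination becomes effective: 2026-06-22 + 90 days = 2026-09-20.

2026-09-20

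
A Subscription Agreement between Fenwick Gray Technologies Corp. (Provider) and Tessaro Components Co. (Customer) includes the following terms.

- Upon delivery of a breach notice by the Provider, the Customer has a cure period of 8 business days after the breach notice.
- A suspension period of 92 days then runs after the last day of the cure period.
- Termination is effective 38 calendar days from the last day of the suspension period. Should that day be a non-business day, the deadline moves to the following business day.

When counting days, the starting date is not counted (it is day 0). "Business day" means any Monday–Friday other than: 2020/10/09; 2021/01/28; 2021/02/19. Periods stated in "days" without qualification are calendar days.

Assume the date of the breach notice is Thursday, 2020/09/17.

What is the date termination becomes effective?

From Thursday, 2020/09/17, 8 business days (Sep 18, Sep 21, Sep 22, Sep 23, Sep 24, Sep 25, Sep 28, Sep 29, skipping weekends) brings us to Tuesday, 2020/09/29, which is the last day of the cure period.
Adding 92 calendar days to 2020/09/29 gives 2020/12/30, which is the last day of the suspension period.
Adding 38 calendar days to 2020/12/30 gives 2021/02/06, which is the date termination becomes effective. That falls on a Saturday, so it rolls to the next business day, Monday, 2021/02/08.

2021/02/08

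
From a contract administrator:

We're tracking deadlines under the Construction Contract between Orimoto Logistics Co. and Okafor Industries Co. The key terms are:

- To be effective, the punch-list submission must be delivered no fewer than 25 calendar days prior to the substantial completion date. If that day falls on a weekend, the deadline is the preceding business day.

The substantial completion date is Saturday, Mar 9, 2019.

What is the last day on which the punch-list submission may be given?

Feb 12, 2019

Counting back 25 calendar days from Mar 9, 2019 gives Feb 12, 2019. That is a Tuesday, so no adjustment is needed.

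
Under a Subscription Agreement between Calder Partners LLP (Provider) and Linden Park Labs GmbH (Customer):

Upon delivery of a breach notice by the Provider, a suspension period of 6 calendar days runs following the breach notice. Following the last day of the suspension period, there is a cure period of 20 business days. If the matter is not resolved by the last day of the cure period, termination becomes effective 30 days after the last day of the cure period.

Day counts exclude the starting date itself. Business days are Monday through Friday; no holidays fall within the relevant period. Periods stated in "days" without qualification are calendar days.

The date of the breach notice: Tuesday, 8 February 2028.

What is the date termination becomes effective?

The last day of the suspension period: 8 February 2028 + 6 days = 14 February 2028.
The last day of the cure period: counting 20 business days from Monday, 14 February 2028 (Feb 15, Feb 16, Feb 17, Feb 18, …, Mar 9, Mar 10, Mar 13, skipping weekends) reaches Monday, 13 March 2028.
The date termination becomes effective: 13 March 2028 + 30 days = 12 April 2028.

12 April 2028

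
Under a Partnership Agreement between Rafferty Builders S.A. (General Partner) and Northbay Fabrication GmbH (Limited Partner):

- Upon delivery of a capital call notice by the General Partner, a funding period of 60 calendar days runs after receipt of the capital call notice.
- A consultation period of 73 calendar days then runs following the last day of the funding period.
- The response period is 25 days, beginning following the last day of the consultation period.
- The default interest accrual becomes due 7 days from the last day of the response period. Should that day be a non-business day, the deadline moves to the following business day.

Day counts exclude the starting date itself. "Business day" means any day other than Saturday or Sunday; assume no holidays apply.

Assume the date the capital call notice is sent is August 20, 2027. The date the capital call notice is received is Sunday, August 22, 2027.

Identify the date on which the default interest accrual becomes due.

February 3, 2028

The last day of the funding period: 60 calendar days after August 22, 2027 is October 21, 2027.
The last day of the consultation period: October 21, 2027 + 73 days = January 2, 2028.
Adding 25 calendar days to January 2, 2028 gives January 27, 2028, which is the last day of the response period.
The date on which the default interest accrual becomes due: 7 calendar days after January 27, 2028 is February 3, 2028. February 3, 2028 is a Thursday, so no roll-forward applies.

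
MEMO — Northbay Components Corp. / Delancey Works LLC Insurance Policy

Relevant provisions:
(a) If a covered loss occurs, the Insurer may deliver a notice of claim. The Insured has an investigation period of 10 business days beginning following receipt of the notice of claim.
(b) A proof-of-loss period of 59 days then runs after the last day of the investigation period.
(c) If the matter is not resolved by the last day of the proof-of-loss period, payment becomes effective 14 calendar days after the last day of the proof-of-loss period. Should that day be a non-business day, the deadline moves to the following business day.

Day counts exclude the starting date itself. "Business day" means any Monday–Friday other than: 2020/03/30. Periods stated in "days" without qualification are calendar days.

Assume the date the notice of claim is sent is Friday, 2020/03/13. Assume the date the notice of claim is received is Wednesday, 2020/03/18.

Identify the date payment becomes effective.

2020/06/15

From Wednesday, 2020/03/18, 10 business days (Mar 19, Mar 20, Mar 23, Mar 24, Mar 25, Mar 26, Mar 27, Mar 31, Apr 1, Apr 2, skipping weekends and the listed holiday on Mar 30) brings us to Thursday, 2020/04/02, which is the last day of the investigation period.
The last day of the proof-of-loss period: 2020/04/02 + 59 days = 2020/05/31.
The date payment becomes effective: 14 calendar days after 2020/05/31 is 2020/06/14. That falls on a Sunday, so it rolls to the next business day, Monday, 2020/06/15.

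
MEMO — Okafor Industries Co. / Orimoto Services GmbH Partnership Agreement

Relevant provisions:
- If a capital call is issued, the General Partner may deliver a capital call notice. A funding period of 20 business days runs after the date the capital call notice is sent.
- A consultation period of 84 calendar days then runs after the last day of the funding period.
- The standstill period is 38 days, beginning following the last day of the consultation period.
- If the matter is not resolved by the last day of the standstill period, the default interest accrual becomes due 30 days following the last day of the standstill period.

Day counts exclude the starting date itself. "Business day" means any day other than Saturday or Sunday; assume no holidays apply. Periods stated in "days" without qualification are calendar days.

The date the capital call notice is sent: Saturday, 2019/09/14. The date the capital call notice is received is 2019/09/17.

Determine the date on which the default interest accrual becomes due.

The last day of the funding period: counting 20 business days from Saturday, 2019/09/14 (Sep 16, Sep 17, Sep 18, Sep 19, …, Oct 9, Oct 10, Oct 11, skipping weekends) reaches Friday, 2019/10/11.
The last day of the consultation period: 2019/10/11 + 84 days = 2020/01/03.
The last day of the standstill period: 2020/01/03 + 38 days = 2020/02/10.
The date on which the default interest accrual becomes due: 30 calendar days after 2020/02/10 is 2020/03/11.

2020/03/11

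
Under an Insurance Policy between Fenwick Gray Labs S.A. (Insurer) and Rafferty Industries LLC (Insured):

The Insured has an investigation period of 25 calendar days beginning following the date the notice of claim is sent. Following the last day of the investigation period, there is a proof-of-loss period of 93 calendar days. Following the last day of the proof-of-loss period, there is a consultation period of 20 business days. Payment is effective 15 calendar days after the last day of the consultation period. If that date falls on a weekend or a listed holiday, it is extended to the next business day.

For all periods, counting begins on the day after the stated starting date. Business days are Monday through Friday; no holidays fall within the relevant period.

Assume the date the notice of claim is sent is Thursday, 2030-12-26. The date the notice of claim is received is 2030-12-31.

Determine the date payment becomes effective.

Adding 25 calendar days to 2030-12-26 gives 2031-01-20, which is the last day of the investigation period.
The last day of the proof-of-loss period: 93 calendar days after 2031-01-20 is 2031-04-23.
The last day of the consultation period: counting 20 business days from Wednesday, 2031-04-23 (Apr 24, Apr 25, Apr 28, Apr 29, …, May 19, May 20, May 21, skipping weekends) reaches Wednesday, 2031-05-21.
The date payment becomes effective: 15 calendar days after 2031-05-21 is 2031-06-05. 2031-06-05 is a Thursday, so no roll-forward applies.

2031-06-05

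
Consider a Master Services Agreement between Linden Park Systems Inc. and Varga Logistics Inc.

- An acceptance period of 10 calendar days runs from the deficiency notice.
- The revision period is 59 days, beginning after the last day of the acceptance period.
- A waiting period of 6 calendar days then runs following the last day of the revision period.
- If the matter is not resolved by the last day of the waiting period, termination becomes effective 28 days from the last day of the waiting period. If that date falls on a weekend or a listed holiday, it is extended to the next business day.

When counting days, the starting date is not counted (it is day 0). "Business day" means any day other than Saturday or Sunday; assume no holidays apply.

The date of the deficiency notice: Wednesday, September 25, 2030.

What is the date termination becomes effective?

January 6, 2031

The last day of the acceptance period: 10 calendar days after September 25, 2030 is October 5, 2030.
The last day of the revision period: 59 calendar days after October 5, 2030 is December 3, 2030.
Adding 6 calendar days to December 3, 2030 gives December 9, 2030, which is the last day of the waiting period.
The date termination becomes effective: December 9, 2030 + 28 days = January 6, 2031. January 6, 2031 is a Monday, so no roll-forward applies.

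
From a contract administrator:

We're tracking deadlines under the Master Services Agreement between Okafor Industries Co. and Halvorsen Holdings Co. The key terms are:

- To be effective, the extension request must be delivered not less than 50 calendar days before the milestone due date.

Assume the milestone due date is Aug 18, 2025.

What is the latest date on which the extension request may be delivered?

Jun 29, 2025

Counting back 50 calendar days from Aug 18, 2025 gives Jun 29, 2025.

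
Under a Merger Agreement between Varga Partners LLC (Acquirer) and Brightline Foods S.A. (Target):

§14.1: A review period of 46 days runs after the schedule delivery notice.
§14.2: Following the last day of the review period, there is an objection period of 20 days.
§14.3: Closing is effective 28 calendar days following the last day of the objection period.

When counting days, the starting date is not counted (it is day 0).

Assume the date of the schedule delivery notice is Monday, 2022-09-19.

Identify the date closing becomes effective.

The last day of the review period: 46 calendar days after 2022-09-19 is 2022-11-04.
Adding 20 calendar days to 2022-11-04 gives 2022-11-24, which is the last day of the objection period.
The date closing becomes effective: 2022-11-24 + 28 days = 2022-12-22.

2022-12-22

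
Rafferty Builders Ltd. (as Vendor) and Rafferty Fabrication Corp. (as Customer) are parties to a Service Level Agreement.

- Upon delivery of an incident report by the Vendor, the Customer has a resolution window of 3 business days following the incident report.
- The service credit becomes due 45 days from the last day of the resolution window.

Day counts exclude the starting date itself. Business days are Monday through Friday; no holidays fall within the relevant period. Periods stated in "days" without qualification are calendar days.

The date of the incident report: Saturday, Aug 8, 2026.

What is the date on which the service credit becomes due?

The last day of the resolution window: counting 3 business days from Saturday, Aug 8, 2026 (Aug 10, Aug 11, Aug 12, skipping weekends) reaches Wednesday, Aug 12, 2026.
Adding 45 calendar days to Aug 12, 2026 gives Sep 26, 2026, which is the date on which the service credit becomes due.

Sep 26, 2026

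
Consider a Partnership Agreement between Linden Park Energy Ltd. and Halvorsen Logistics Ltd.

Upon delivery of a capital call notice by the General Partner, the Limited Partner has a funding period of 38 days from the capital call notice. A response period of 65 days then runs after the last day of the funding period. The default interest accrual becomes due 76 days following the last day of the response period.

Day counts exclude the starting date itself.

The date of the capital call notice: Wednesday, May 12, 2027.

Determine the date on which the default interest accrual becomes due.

The last day of the funding period: 38 calendar days after May 12, 2027 is June 19, 2027.
The last day of the response period: June 19, 2027 + 65 days = August 23, 2027.
The date on which the default interest accrual becomes due: 76 calendar days after August 23, 2027 is November 7, 2027.

November 7, 2027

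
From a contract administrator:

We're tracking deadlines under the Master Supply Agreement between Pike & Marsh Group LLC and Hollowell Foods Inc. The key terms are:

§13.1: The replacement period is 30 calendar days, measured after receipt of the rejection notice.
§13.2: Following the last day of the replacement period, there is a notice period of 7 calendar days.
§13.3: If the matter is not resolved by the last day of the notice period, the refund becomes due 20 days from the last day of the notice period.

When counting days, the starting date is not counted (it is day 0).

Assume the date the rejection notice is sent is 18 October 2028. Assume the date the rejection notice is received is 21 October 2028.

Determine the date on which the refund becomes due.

The last day of the replacement period: 21 October 2028 + 30 days = 20 November 2028.
The last day of the notice period: 20 November 2028 + 7 days = 27 November 2028.
The date on which the refund becomes due: 27 November 2028 + 20 days = 17 December 2028.

17 December 2028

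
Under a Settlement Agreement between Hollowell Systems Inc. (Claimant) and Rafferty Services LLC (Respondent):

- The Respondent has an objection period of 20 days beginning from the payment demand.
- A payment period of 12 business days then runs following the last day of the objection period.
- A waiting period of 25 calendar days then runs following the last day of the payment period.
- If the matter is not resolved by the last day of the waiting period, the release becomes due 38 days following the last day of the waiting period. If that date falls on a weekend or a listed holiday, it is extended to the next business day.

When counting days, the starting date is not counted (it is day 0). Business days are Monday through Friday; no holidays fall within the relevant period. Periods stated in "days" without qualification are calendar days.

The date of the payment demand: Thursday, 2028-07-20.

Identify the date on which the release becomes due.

The last day of the objection period: 2028-07-20 + 20 days = 2028-08-09.
From Wednesday, 2028-08-09, 12 business days (Aug 10, Aug 11, Aug 14, Aug 15, …, Aug 23, Aug 24, Aug 25, skipping weekends) brings us to Friday, 2028-08-25, which is the last day of the payment period.
The last day of the waiting period: 25 calendar days after 2028-08-25 is 2028-09-19.
The date on which the release becomes due: 2028-09-19 + 38 days = 2028-10-27. 2028-10-27 is a Friday, so no roll-forward applies.

2028-10-27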